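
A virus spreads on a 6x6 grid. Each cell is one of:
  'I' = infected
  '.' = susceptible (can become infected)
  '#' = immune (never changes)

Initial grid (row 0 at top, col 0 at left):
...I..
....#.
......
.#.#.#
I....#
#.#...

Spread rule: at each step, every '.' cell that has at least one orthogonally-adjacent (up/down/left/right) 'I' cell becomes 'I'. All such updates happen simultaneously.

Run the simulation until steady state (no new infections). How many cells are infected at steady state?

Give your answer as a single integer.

Step 0 (initial): 2 infected
Step 1: +5 new -> 7 infected
Step 2: +7 new -> 14 infected
Step 3: +9 new -> 23 infected
Step 4: +4 new -> 27 infected
Step 5: +1 new -> 28 infected
Step 6: +1 new -> 29 infected
Step 7: +0 new -> 29 infected

Answer: 29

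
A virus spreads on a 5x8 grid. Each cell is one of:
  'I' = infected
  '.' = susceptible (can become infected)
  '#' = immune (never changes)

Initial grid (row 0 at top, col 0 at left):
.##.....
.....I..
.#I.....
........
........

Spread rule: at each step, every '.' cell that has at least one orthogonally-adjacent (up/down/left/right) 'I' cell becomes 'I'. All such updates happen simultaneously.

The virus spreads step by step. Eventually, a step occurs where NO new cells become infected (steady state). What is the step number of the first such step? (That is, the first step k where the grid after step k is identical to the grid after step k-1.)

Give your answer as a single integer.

Answer: 6

Derivation:
Step 0 (initial): 2 infected
Step 1: +7 new -> 9 infected
Step 2: +11 new -> 20 infected
Step 3: +10 new -> 30 infected
Step 4: +6 new -> 36 infected
Step 5: +1 new -> 37 infected
Step 6: +0 new -> 37 infected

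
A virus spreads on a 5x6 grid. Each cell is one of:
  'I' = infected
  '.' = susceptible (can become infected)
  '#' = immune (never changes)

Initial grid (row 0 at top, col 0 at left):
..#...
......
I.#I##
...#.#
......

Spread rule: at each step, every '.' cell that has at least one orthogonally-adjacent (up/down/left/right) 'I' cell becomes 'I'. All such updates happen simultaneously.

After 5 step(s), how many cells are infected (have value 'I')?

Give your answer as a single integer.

Answer: 21

Derivation:
Step 0 (initial): 2 infected
Step 1: +4 new -> 6 infected
Step 2: +7 new -> 13 infected
Step 3: +5 new -> 18 infected
Step 4: +2 new -> 20 infected
Step 5: +1 new -> 21 infected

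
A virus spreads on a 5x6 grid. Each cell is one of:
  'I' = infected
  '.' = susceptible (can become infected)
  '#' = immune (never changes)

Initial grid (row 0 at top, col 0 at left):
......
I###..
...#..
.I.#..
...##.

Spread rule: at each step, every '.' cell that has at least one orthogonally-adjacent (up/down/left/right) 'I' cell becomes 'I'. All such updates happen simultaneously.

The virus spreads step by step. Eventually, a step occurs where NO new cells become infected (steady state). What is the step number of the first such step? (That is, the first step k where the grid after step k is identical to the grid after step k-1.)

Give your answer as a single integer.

Answer: 11

Derivation:
Step 0 (initial): 2 infected
Step 1: +6 new -> 8 infected
Step 2: +4 new -> 12 infected
Step 3: +1 new -> 13 infected
Step 4: +1 new -> 14 infected
Step 5: +1 new -> 15 infected
Step 6: +2 new -> 17 infected
Step 7: +2 new -> 19 infected
Step 8: +2 new -> 21 infected
Step 9: +1 new -> 22 infected
Step 10: +1 new -> 23 infected
Step 11: +0 new -> 23 infected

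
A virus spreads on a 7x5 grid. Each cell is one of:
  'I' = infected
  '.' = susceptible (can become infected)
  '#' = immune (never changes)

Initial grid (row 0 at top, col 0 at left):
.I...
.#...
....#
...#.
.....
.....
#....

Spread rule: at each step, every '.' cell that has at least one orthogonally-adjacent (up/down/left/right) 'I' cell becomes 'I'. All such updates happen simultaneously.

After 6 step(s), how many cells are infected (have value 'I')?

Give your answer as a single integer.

Step 0 (initial): 1 infected
Step 1: +2 new -> 3 infected
Step 2: +3 new -> 6 infected
Step 3: +4 new -> 10 infected
Step 4: +5 new -> 15 infected
Step 5: +3 new -> 18 infected
Step 6: +4 new -> 22 infected

Answer: 22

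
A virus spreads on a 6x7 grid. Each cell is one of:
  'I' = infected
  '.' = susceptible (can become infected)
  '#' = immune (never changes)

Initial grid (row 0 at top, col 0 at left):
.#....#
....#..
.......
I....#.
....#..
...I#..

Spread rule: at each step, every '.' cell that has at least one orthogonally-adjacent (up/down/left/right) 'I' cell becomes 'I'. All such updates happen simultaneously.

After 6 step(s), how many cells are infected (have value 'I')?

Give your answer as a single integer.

Answer: 29

Derivation:
Step 0 (initial): 2 infected
Step 1: +5 new -> 7 infected
Step 2: +8 new -> 15 infected
Step 3: +5 new -> 20 infected
Step 4: +3 new -> 23 infected
Step 5: +3 new -> 26 infected
Step 6: +3 new -> 29 infected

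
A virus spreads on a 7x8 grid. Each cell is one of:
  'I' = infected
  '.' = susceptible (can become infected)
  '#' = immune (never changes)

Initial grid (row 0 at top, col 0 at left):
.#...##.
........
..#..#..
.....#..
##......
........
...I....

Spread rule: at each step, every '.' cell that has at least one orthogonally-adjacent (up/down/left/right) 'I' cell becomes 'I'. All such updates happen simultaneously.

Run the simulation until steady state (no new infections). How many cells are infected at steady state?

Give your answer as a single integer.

Answer: 48

Derivation:
Step 0 (initial): 1 infected
Step 1: +3 new -> 4 infected
Step 2: +5 new -> 9 infected
Step 3: +7 new -> 16 infected
Step 4: +7 new -> 23 infected
Step 5: +5 new -> 28 infected
Step 6: +7 new -> 35 infected
Step 7: +7 new -> 42 infected
Step 8: +3 new -> 45 infected
Step 9: +2 new -> 47 infected
Step 10: +1 new -> 48 infected
Step 11: +0 new -> 48 infected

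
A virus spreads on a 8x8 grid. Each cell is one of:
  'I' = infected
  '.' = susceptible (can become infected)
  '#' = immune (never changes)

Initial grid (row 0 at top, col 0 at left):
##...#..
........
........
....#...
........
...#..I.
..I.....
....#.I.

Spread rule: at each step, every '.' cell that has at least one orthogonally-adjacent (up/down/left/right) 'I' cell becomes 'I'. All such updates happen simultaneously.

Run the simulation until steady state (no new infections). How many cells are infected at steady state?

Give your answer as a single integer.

Answer: 58

Derivation:
Step 0 (initial): 3 infected
Step 1: +10 new -> 13 infected
Step 2: +12 new -> 25 infected
Step 3: +9 new -> 34 infected
Step 4: +7 new -> 41 infected
Step 5: +8 new -> 49 infected
Step 6: +6 new -> 55 infected
Step 7: +3 new -> 58 infected
Step 8: +0 new -> 58 infected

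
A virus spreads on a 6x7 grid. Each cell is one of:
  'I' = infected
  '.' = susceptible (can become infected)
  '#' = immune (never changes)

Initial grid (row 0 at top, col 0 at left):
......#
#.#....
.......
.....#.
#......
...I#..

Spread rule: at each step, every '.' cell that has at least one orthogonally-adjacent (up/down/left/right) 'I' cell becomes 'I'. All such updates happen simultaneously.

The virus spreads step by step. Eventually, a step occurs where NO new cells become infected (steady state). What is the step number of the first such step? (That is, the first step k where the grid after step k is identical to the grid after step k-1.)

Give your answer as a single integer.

Answer: 9

Derivation:
Step 0 (initial): 1 infected
Step 1: +2 new -> 3 infected
Step 2: +4 new -> 7 infected
Step 3: +6 new -> 13 infected
Step 4: +6 new -> 19 infected
Step 5: +7 new -> 26 infected
Step 6: +6 new -> 32 infected
Step 7: +3 new -> 35 infected
Step 8: +1 new -> 36 infected
Step 9: +0 new -> 36 infected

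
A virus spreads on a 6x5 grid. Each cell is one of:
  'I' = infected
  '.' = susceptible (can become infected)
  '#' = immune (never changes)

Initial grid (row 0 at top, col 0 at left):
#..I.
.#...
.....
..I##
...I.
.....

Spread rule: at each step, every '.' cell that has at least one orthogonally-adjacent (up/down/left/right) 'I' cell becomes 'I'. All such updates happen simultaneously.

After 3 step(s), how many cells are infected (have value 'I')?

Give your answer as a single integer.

Step 0 (initial): 3 infected
Step 1: +8 new -> 11 infected
Step 2: +9 new -> 20 infected
Step 3: +4 new -> 24 infected

Answer: 24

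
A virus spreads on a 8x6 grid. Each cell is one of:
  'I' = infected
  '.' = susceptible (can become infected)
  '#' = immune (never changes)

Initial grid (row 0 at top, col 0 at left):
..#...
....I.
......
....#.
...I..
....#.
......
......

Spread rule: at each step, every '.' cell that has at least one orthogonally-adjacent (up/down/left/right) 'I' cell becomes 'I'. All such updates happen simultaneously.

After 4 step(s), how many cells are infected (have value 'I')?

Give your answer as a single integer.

Step 0 (initial): 2 infected
Step 1: +8 new -> 10 infected
Step 2: +10 new -> 20 infected
Step 3: +10 new -> 30 infected
Step 4: +9 new -> 39 infected

Answer: 39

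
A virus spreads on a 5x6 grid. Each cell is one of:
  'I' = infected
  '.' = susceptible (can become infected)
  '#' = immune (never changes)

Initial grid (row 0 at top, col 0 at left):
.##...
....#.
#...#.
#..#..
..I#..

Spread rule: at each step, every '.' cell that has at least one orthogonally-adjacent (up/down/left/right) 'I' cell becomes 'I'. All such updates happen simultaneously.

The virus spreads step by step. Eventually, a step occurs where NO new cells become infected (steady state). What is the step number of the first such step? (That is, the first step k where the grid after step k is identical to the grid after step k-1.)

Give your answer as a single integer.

Step 0 (initial): 1 infected
Step 1: +2 new -> 3 infected
Step 2: +3 new -> 6 infected
Step 3: +3 new -> 9 infected
Step 4: +2 new -> 11 infected
Step 5: +2 new -> 13 infected
Step 6: +2 new -> 15 infected
Step 7: +1 new -> 16 infected
Step 8: +1 new -> 17 infected
Step 9: +1 new -> 18 infected
Step 10: +1 new -> 19 infected
Step 11: +2 new -> 21 infected
Step 12: +1 new -> 22 infected
Step 13: +0 new -> 22 infected

Answer: 13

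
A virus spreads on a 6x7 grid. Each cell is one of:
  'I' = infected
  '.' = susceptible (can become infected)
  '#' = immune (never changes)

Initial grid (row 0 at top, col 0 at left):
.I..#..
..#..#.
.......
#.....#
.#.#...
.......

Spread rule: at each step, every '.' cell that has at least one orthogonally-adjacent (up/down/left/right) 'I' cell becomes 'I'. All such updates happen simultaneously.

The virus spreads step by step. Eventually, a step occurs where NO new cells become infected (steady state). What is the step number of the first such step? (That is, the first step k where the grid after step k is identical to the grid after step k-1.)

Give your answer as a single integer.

Answer: 11

Derivation:
Step 0 (initial): 1 infected
Step 1: +3 new -> 4 infected
Step 2: +3 new -> 7 infected
Step 3: +4 new -> 11 infected
Step 4: +3 new -> 14 infected
Step 5: +3 new -> 17 infected
Step 6: +3 new -> 20 infected
Step 7: +5 new -> 25 infected
Step 8: +4 new -> 29 infected
Step 9: +4 new -> 33 infected
Step 10: +2 new -> 35 infected
Step 11: +0 new -> 35 infected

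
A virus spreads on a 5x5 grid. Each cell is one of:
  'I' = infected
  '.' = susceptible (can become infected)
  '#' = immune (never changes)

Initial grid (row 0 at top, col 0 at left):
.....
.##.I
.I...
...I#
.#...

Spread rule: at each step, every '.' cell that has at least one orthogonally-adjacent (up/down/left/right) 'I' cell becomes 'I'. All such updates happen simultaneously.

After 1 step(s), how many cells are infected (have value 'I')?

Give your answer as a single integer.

Step 0 (initial): 3 infected
Step 1: +9 new -> 12 infected

Answer: 12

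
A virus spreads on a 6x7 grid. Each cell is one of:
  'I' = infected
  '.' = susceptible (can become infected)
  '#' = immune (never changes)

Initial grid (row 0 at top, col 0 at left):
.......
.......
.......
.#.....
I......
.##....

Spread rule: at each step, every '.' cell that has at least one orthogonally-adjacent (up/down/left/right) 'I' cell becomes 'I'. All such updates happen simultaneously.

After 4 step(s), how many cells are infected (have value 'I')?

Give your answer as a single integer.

Answer: 16

Derivation:
Step 0 (initial): 1 infected
Step 1: +3 new -> 4 infected
Step 2: +2 new -> 6 infected
Step 3: +4 new -> 10 infected
Step 4: +6 new -> 16 infected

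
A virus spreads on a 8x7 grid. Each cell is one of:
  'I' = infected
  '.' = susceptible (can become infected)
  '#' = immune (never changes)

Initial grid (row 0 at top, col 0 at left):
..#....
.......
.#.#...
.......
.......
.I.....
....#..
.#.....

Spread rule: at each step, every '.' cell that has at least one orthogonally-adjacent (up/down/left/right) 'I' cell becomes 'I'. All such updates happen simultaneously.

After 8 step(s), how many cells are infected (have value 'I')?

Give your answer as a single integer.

Answer: 48

Derivation:
Step 0 (initial): 1 infected
Step 1: +4 new -> 5 infected
Step 2: +6 new -> 11 infected
Step 3: +7 new -> 18 infected
Step 4: +6 new -> 24 infected
Step 5: +7 new -> 31 infected
Step 6: +8 new -> 39 infected
Step 7: +6 new -> 45 infected
Step 8: +3 new -> 48 infected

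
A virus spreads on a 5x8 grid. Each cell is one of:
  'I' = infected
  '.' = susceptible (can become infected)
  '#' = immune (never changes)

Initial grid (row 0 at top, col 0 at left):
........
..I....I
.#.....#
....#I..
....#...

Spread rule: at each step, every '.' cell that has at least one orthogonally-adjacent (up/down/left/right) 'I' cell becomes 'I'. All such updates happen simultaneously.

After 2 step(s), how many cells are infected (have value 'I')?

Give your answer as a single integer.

Step 0 (initial): 3 infected
Step 1: +9 new -> 12 infected
Step 2: +12 new -> 24 infected

Answer: 24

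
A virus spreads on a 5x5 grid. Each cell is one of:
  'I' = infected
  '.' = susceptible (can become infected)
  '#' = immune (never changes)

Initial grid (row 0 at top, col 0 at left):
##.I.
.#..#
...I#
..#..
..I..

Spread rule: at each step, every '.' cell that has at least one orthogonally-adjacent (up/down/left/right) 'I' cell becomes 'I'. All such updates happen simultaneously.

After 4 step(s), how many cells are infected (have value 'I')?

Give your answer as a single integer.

Answer: 19

Derivation:
Step 0 (initial): 3 infected
Step 1: +7 new -> 10 infected
Step 2: +6 new -> 16 infected
Step 3: +2 new -> 18 infected
Step 4: +1 new -> 19 infected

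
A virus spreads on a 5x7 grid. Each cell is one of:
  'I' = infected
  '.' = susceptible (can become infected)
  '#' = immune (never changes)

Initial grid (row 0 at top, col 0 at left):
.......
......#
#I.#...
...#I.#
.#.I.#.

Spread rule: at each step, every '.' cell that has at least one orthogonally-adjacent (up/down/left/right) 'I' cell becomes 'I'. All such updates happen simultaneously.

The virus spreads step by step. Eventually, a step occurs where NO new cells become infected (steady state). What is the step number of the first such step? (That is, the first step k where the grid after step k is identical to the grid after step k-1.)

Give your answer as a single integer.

Step 0 (initial): 3 infected
Step 1: +7 new -> 10 infected
Step 2: +7 new -> 17 infected
Step 3: +7 new -> 24 infected
Step 4: +2 new -> 26 infected
Step 5: +1 new -> 27 infected
Step 6: +0 new -> 27 infected

Answer: 6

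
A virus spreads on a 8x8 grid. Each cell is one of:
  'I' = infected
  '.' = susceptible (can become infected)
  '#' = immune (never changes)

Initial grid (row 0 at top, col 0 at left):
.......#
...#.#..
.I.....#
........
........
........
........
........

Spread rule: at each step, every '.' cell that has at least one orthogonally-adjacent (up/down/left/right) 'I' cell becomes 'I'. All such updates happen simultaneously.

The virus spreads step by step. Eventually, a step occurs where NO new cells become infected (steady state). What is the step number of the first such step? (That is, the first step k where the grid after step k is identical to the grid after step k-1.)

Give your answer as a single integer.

Step 0 (initial): 1 infected
Step 1: +4 new -> 5 infected
Step 2: +7 new -> 12 infected
Step 3: +7 new -> 19 infected
Step 4: +8 new -> 27 infected
Step 5: +8 new -> 35 infected
Step 6: +8 new -> 43 infected
Step 7: +7 new -> 50 infected
Step 8: +4 new -> 54 infected
Step 9: +3 new -> 57 infected
Step 10: +2 new -> 59 infected
Step 11: +1 new -> 60 infected
Step 12: +0 new -> 60 infected

Answer: 12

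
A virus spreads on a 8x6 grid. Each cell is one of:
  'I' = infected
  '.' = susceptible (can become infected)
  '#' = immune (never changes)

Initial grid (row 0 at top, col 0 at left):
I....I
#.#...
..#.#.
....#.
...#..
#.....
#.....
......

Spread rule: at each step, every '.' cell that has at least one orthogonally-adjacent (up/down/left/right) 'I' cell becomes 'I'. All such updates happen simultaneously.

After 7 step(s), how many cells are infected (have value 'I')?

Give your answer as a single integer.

Step 0 (initial): 2 infected
Step 1: +3 new -> 5 infected
Step 2: +5 new -> 10 infected
Step 3: +3 new -> 13 infected
Step 4: +4 new -> 17 infected
Step 5: +6 new -> 23 infected
Step 6: +5 new -> 28 infected
Step 7: +5 new -> 33 infected

Answer: 33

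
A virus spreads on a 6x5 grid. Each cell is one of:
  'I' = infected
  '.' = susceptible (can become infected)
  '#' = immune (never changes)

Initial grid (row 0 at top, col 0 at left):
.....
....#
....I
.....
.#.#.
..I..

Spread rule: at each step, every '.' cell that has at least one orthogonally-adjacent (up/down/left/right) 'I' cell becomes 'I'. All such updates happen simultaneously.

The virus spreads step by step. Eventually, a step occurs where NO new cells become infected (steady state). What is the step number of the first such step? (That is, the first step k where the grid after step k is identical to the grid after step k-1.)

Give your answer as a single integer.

Step 0 (initial): 2 infected
Step 1: +5 new -> 7 infected
Step 2: +7 new -> 14 infected
Step 3: +5 new -> 19 infected
Step 4: +5 new -> 24 infected
Step 5: +2 new -> 26 infected
Step 6: +1 new -> 27 infected
Step 7: +0 new -> 27 infected

Answer: 7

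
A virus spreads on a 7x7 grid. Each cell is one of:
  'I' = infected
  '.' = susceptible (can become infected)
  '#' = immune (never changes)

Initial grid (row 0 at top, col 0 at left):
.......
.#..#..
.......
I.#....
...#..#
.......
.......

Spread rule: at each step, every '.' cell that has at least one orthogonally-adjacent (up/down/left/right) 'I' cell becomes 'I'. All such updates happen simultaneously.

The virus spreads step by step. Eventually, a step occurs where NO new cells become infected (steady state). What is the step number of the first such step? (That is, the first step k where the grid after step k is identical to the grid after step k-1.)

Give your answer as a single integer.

Step 0 (initial): 1 infected
Step 1: +3 new -> 4 infected
Step 2: +4 new -> 8 infected
Step 3: +5 new -> 13 infected
Step 4: +5 new -> 18 infected
Step 5: +6 new -> 24 infected
Step 6: +5 new -> 29 infected
Step 7: +7 new -> 36 infected
Step 8: +6 new -> 42 infected
Step 9: +2 new -> 44 infected
Step 10: +0 new -> 44 infected

Answer: 10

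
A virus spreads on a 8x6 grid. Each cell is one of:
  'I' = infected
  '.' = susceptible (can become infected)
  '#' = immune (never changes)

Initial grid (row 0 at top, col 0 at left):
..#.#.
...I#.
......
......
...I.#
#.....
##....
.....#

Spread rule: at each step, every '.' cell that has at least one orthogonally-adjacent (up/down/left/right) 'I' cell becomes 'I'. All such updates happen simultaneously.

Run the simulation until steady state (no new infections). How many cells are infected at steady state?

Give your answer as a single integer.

Answer: 40

Derivation:
Step 0 (initial): 2 infected
Step 1: +7 new -> 9 infected
Step 2: +9 new -> 18 infected
Step 3: +12 new -> 30 infected
Step 4: +7 new -> 37 infected
Step 5: +2 new -> 39 infected
Step 6: +1 new -> 40 infected
Step 7: +0 new -> 40 infected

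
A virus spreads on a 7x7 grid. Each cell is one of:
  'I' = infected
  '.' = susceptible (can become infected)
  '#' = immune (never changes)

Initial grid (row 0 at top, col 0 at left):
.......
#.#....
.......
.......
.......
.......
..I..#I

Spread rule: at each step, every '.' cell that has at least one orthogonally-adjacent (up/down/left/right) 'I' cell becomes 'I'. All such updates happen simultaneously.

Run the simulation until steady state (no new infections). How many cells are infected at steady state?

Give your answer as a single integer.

Answer: 46

Derivation:
Step 0 (initial): 2 infected
Step 1: +4 new -> 6 infected
Step 2: +7 new -> 13 infected
Step 3: +7 new -> 20 infected
Step 4: +7 new -> 27 infected
Step 5: +6 new -> 33 infected
Step 6: +6 new -> 39 infected
Step 7: +4 new -> 43 infected
Step 8: +3 new -> 46 infected
Step 9: +0 new -> 46 infected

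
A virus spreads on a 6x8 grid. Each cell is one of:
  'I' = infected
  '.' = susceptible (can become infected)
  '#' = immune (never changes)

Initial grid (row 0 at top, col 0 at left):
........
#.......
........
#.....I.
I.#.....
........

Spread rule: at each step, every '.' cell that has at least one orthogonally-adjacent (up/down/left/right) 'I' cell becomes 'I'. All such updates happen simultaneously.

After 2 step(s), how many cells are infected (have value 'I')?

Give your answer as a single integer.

Answer: 17

Derivation:
Step 0 (initial): 2 infected
Step 1: +6 new -> 8 infected
Step 2: +9 new -> 17 infected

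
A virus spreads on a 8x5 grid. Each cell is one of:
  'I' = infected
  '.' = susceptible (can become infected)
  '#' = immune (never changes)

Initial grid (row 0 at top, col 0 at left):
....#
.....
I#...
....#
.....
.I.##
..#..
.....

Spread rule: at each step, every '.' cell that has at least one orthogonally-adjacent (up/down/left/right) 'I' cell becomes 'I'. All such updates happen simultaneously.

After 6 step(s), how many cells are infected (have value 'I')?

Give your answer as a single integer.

Step 0 (initial): 2 infected
Step 1: +6 new -> 8 infected
Step 2: +7 new -> 15 infected
Step 3: +6 new -> 21 infected
Step 4: +6 new -> 27 infected
Step 5: +5 new -> 32 infected
Step 6: +2 new -> 34 infected

Answer: 34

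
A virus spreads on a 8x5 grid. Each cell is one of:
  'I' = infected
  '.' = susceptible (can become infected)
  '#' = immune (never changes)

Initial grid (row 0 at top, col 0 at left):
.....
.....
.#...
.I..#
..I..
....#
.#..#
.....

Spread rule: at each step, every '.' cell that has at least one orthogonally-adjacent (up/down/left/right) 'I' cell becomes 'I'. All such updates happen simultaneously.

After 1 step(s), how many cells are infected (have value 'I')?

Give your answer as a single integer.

Answer: 7

Derivation:
Step 0 (initial): 2 infected
Step 1: +5 new -> 7 infected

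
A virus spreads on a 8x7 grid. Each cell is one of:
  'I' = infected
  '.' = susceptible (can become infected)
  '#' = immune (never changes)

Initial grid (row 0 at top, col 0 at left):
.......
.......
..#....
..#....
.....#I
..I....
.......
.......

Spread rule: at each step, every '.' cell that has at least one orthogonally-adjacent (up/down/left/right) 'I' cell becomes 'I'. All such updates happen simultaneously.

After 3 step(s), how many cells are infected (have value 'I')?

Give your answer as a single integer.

Answer: 32

Derivation:
Step 0 (initial): 2 infected
Step 1: +6 new -> 8 infected
Step 2: +11 new -> 19 infected
Step 3: +13 new -> 32 infected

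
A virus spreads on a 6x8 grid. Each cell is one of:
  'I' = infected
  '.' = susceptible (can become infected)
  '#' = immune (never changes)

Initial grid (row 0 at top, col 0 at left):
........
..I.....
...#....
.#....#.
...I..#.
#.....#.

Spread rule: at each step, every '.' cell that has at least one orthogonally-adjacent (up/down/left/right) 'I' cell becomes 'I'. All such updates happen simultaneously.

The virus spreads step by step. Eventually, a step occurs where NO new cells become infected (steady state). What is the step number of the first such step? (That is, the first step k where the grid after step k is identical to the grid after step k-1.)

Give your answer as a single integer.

Answer: 10

Derivation:
Step 0 (initial): 2 infected
Step 1: +8 new -> 10 infected
Step 2: +11 new -> 21 infected
Step 3: +9 new -> 30 infected
Step 4: +4 new -> 34 infected
Step 5: +3 new -> 37 infected
Step 6: +2 new -> 39 infected
Step 7: +1 new -> 40 infected
Step 8: +1 new -> 41 infected
Step 9: +1 new -> 42 infected
Step 10: +0 new -> 42 infected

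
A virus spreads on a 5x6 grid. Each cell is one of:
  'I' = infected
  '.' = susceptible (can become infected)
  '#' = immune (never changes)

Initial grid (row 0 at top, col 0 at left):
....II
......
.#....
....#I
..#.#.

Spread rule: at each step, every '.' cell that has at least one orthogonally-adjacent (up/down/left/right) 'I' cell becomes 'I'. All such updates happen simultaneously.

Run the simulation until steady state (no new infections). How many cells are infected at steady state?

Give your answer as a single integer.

Answer: 26

Derivation:
Step 0 (initial): 3 infected
Step 1: +5 new -> 8 infected
Step 2: +3 new -> 11 infected
Step 3: +3 new -> 14 infected
Step 4: +4 new -> 18 infected
Step 5: +3 new -> 21 infected
Step 6: +2 new -> 23 infected
Step 7: +2 new -> 25 infected
Step 8: +1 new -> 26 infected
Step 9: +0 new -> 26 infected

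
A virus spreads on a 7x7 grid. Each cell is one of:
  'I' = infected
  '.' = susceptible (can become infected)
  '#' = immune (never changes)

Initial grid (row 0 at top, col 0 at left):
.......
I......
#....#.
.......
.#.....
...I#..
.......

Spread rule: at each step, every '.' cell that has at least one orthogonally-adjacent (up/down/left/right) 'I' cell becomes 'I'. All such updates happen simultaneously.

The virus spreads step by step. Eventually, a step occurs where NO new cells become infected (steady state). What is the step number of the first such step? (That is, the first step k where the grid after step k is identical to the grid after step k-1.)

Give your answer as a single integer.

Step 0 (initial): 2 infected
Step 1: +5 new -> 7 infected
Step 2: +9 new -> 16 infected
Step 3: +11 new -> 27 infected
Step 4: +10 new -> 37 infected
Step 5: +4 new -> 41 infected
Step 6: +3 new -> 44 infected
Step 7: +1 new -> 45 infected
Step 8: +0 new -> 45 infected

Answer: 8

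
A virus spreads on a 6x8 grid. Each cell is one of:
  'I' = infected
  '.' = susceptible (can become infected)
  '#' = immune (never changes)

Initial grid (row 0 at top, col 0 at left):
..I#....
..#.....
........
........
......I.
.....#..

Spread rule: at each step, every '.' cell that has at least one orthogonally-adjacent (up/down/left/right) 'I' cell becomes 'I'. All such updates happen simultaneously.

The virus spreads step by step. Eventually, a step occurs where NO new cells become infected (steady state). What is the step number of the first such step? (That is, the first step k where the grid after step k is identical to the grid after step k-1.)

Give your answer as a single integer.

Answer: 8

Derivation:
Step 0 (initial): 2 infected
Step 1: +5 new -> 7 infected
Step 2: +7 new -> 14 infected
Step 3: +8 new -> 22 infected
Step 4: +10 new -> 32 infected
Step 5: +8 new -> 40 infected
Step 6: +4 new -> 44 infected
Step 7: +1 new -> 45 infected
Step 8: +0 new -> 45 infected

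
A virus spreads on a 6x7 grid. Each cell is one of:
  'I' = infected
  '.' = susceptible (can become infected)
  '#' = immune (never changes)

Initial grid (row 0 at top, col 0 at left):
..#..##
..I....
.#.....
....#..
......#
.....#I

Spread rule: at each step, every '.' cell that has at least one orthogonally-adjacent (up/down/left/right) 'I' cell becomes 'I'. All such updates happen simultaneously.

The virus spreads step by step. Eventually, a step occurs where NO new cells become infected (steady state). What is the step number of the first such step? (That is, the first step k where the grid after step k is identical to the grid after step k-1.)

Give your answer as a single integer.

Step 0 (initial): 2 infected
Step 1: +3 new -> 5 infected
Step 2: +6 new -> 11 infected
Step 3: +8 new -> 19 infected
Step 4: +6 new -> 25 infected
Step 5: +6 new -> 31 infected
Step 6: +4 new -> 35 infected
Step 7: +0 new -> 35 infected

Answer: 7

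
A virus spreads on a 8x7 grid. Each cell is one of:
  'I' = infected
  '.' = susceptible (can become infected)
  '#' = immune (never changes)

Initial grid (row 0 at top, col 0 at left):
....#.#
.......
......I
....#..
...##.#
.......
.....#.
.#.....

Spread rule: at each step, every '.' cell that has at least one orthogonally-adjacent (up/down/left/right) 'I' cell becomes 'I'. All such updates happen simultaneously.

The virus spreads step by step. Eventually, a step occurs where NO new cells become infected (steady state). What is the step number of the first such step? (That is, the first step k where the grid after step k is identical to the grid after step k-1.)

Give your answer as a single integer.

Step 0 (initial): 1 infected
Step 1: +3 new -> 4 infected
Step 2: +3 new -> 7 infected
Step 3: +4 new -> 11 infected
Step 4: +4 new -> 15 infected
Step 5: +6 new -> 21 infected
Step 6: +8 new -> 29 infected
Step 7: +8 new -> 37 infected
Step 8: +6 new -> 43 infected
Step 9: +3 new -> 46 infected
Step 10: +1 new -> 47 infected
Step 11: +1 new -> 48 infected
Step 12: +0 new -> 48 infected

Answer: 12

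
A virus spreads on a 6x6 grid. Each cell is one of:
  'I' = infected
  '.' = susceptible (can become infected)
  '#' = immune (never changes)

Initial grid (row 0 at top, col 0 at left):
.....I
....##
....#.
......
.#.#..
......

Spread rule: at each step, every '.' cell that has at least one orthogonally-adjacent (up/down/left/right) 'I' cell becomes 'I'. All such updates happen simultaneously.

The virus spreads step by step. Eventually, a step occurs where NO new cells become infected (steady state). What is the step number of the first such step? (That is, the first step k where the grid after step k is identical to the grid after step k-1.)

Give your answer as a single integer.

Step 0 (initial): 1 infected
Step 1: +1 new -> 2 infected
Step 2: +1 new -> 3 infected
Step 3: +2 new -> 5 infected
Step 4: +3 new -> 8 infected
Step 5: +4 new -> 12 infected
Step 6: +4 new -> 16 infected
Step 7: +5 new -> 21 infected
Step 8: +5 new -> 26 infected
Step 9: +4 new -> 30 infected
Step 10: +1 new -> 31 infected
Step 11: +0 new -> 31 infected

Answer: 11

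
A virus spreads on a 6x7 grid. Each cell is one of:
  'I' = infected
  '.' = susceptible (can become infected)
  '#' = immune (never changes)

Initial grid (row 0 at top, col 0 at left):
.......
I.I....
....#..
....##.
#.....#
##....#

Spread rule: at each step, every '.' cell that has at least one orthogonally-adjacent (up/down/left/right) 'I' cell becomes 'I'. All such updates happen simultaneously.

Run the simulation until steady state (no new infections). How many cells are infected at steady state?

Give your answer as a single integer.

Answer: 34

Derivation:
Step 0 (initial): 2 infected
Step 1: +6 new -> 8 infected
Step 2: +7 new -> 15 infected
Step 3: +5 new -> 20 infected
Step 4: +6 new -> 26 infected
Step 5: +4 new -> 30 infected
Step 6: +3 new -> 33 infected
Step 7: +1 new -> 34 infected
Step 8: +0 new -> 34 infected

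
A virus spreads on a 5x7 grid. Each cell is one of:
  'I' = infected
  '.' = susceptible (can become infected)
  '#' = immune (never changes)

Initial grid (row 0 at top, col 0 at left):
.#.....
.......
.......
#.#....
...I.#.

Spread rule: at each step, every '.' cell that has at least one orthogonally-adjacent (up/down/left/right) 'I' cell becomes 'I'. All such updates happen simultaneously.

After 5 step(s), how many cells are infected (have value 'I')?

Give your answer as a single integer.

Step 0 (initial): 1 infected
Step 1: +3 new -> 4 infected
Step 2: +3 new -> 7 infected
Step 3: +6 new -> 13 infected
Step 4: +6 new -> 19 infected
Step 5: +7 new -> 26 infected

Answer: 26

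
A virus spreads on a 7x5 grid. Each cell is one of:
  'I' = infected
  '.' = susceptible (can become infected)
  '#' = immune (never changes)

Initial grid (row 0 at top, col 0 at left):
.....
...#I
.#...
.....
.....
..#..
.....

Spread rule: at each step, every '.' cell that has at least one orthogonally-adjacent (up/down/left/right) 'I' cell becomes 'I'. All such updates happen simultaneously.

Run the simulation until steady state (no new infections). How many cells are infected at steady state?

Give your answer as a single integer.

Step 0 (initial): 1 infected
Step 1: +2 new -> 3 infected
Step 2: +3 new -> 6 infected
Step 3: +4 new -> 10 infected
Step 4: +5 new -> 15 infected
Step 5: +6 new -> 21 infected
Step 6: +4 new -> 25 infected
Step 7: +4 new -> 29 infected
Step 8: +2 new -> 31 infected
Step 9: +1 new -> 32 infected
Step 10: +0 new -> 32 infected

Answer: 32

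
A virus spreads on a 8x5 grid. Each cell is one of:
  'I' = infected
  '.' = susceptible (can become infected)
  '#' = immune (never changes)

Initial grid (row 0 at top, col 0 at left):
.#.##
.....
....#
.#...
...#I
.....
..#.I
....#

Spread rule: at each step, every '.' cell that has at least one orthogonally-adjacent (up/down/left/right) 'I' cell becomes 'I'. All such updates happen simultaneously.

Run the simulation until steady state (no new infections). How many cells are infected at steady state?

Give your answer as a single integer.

Step 0 (initial): 2 infected
Step 1: +3 new -> 5 infected
Step 2: +3 new -> 8 infected
Step 3: +4 new -> 12 infected
Step 4: +5 new -> 17 infected
Step 5: +7 new -> 24 infected
Step 6: +5 new -> 29 infected
Step 7: +2 new -> 31 infected
Step 8: +1 new -> 32 infected
Step 9: +0 new -> 32 infected

Answer: 32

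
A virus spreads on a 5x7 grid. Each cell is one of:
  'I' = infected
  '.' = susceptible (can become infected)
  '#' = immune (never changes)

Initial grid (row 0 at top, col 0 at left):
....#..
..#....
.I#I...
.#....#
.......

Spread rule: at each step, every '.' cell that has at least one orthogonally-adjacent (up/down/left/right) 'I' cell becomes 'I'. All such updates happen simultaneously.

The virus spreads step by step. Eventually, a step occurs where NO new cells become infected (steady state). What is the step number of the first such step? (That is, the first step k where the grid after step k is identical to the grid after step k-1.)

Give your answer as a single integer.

Answer: 6

Derivation:
Step 0 (initial): 2 infected
Step 1: +5 new -> 7 infected
Step 2: +9 new -> 16 infected
Step 3: +8 new -> 24 infected
Step 4: +4 new -> 28 infected
Step 5: +2 new -> 30 infected
Step 6: +0 new -> 30 infected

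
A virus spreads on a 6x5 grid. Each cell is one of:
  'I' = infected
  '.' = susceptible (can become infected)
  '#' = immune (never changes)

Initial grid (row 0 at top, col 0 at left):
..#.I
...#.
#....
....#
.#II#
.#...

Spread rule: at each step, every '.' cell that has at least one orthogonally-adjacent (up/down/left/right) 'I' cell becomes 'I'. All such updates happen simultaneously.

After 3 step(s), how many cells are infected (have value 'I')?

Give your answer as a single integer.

Answer: 17

Derivation:
Step 0 (initial): 3 infected
Step 1: +6 new -> 9 infected
Step 2: +5 new -> 14 infected
Step 3: +3 new -> 17 infected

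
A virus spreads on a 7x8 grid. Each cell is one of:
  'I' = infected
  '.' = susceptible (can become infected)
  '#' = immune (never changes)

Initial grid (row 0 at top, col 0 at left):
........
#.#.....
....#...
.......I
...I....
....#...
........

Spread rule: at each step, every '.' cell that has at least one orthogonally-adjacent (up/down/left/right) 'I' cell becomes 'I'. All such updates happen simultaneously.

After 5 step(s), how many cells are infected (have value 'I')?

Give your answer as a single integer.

Answer: 50

Derivation:
Step 0 (initial): 2 infected
Step 1: +7 new -> 9 infected
Step 2: +12 new -> 21 infected
Step 3: +13 new -> 34 infected
Step 4: +10 new -> 44 infected
Step 5: +6 new -> 50 infected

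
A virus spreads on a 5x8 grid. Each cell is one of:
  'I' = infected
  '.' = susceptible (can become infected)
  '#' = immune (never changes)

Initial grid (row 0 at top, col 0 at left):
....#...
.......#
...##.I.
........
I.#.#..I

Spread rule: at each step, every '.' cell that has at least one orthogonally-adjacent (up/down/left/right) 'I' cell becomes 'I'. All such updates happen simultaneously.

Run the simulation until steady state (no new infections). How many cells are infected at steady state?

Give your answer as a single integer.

Answer: 34

Derivation:
Step 0 (initial): 3 infected
Step 1: +8 new -> 11 infected
Step 2: +6 new -> 17 infected
Step 3: +7 new -> 24 infected
Step 4: +5 new -> 29 infected
Step 5: +4 new -> 33 infected
Step 6: +1 new -> 34 infected
Step 7: +0 new -> 34 infected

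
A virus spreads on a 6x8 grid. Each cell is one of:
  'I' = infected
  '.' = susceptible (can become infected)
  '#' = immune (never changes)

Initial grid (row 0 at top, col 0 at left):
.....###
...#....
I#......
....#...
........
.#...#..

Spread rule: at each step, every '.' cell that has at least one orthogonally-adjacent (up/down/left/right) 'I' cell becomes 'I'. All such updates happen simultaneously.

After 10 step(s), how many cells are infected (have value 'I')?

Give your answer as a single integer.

Step 0 (initial): 1 infected
Step 1: +2 new -> 3 infected
Step 2: +4 new -> 7 infected
Step 3: +5 new -> 12 infected
Step 4: +4 new -> 16 infected
Step 5: +4 new -> 20 infected
Step 6: +4 new -> 24 infected
Step 7: +4 new -> 28 infected
Step 8: +4 new -> 32 infected
Step 9: +5 new -> 37 infected
Step 10: +3 new -> 40 infected

Answer: 40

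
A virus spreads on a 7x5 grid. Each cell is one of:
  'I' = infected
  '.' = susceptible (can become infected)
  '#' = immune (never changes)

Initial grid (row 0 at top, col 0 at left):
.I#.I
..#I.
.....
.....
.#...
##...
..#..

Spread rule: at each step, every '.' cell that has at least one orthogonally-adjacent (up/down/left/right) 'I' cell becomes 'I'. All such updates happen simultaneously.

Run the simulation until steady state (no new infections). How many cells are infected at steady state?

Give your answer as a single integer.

Step 0 (initial): 3 infected
Step 1: +5 new -> 8 infected
Step 2: +5 new -> 13 infected
Step 3: +5 new -> 18 infected
Step 4: +4 new -> 22 infected
Step 5: +4 new -> 26 infected
Step 6: +1 new -> 27 infected
Step 7: +0 new -> 27 infected

Answer: 27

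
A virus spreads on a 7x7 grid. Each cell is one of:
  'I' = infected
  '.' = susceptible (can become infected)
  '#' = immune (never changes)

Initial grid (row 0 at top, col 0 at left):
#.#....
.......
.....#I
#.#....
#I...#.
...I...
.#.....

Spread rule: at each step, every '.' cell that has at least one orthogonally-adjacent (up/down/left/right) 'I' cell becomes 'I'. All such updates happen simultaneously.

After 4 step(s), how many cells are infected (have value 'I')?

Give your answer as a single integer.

Answer: 40

Derivation:
Step 0 (initial): 3 infected
Step 1: +9 new -> 12 infected
Step 2: +11 new -> 23 infected
Step 3: +10 new -> 33 infected
Step 4: +7 new -> 40 infected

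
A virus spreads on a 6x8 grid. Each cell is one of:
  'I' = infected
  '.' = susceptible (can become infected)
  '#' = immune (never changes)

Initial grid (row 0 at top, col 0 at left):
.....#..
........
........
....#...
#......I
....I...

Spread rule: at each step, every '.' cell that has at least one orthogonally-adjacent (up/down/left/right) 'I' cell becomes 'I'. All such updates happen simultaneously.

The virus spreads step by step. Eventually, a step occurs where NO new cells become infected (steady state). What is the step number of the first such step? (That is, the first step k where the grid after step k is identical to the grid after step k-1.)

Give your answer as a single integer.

Step 0 (initial): 2 infected
Step 1: +6 new -> 8 infected
Step 2: +6 new -> 14 infected
Step 3: +6 new -> 20 infected
Step 4: +7 new -> 27 infected
Step 5: +6 new -> 33 infected
Step 6: +5 new -> 38 infected
Step 7: +4 new -> 42 infected
Step 8: +2 new -> 44 infected
Step 9: +1 new -> 45 infected
Step 10: +0 new -> 45 infected

Answer: 10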